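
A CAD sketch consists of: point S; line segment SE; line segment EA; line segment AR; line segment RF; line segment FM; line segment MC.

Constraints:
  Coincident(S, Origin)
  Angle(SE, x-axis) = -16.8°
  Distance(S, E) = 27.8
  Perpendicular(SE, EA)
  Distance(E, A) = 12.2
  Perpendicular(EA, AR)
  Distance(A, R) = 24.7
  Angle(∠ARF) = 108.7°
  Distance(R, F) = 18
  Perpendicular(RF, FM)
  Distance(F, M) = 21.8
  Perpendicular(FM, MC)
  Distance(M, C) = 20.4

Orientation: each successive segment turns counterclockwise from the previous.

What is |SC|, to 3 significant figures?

25.6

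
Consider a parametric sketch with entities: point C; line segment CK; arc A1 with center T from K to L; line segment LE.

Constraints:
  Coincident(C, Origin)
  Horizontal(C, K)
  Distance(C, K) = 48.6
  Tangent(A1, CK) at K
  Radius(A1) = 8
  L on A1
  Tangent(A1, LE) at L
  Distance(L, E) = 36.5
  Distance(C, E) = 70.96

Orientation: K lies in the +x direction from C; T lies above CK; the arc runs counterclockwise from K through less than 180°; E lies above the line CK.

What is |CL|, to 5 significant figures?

57.204

Checks: |TL| = 8.000 ✓; ∠(TL, LE) = 90.00° ✓; |LE| = 36.50 ✓; |CE| = 70.96 ✓.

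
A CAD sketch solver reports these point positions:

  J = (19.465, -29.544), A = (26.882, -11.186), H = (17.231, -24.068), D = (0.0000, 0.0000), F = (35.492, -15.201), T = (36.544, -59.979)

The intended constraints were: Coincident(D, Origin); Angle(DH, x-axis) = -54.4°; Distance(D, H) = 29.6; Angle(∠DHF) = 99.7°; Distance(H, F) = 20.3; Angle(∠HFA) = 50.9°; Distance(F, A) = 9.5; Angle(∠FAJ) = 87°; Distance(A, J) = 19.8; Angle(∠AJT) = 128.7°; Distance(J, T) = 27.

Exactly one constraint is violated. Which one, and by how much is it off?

Distance(J, T) = 27 — off by 7.90.

D = (0.00, 0.00) ✓; DH at -54.40° ✓; |DH| = 29.60 ✓; ∠DHF = 99.70° ✓; |HF| = 20.30 ✓; ∠HFA = 50.90° ✓; |FA| = 9.500 ✓; ∠FAJ = 87.00° ✓; |AJ| = 19.80 ✓; ∠AJT = 128.7° ✓; |JT| = 34.90 ✗.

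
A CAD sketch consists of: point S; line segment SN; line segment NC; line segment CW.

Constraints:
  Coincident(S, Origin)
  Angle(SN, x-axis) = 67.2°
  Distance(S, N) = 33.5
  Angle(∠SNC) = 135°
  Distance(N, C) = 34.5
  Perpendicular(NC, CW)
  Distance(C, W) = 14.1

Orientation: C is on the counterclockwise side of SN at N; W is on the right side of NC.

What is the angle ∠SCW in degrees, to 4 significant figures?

112.2°

S is at the origin; SN runs at 67.2° with length 33.5, so N = 33.5·(cos 67.2°, sin 67.2°) = (12.98, 30.88). ∠SNC = 135.0°, so NC runs at 67.2° + (180° − 135.0°) = 112.2° from the x-axis; with |NC| = 34.5, C = N + 34.5·(cos 112.2°, sin 112.2°) = (-0.05373, 62.82). NC is perpendicular to CW; with |CW| = 14.1 on the right of NC, W = C + 14.1·(0.9259, 0.3778) = (13.00, 68.15). Then cos ∠SCW = CS·CW / (|CS||CW|), giving 112.2°.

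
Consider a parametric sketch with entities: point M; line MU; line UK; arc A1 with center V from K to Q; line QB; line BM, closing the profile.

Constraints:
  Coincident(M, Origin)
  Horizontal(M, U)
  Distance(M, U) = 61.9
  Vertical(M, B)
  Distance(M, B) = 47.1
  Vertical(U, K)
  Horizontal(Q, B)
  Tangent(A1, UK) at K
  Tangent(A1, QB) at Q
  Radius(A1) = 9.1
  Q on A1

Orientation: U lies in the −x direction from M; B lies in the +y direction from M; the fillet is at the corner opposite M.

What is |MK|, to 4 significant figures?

72.63

M is at the origin; MU is horizontal with |MU| = 61.9 and U on the −x side, so U = (-61.90, 0.000). M and B share the same x with |MB| = 47.1 and B on the +y side, so B = (0.000, 47.10). The virtual corner opposite M is at (-61.90, 47.10). A1 meets UK tangentially, so VK is at right angles to UK and the tangent condition forces VQ to be normal to QB, with radius 9.1, so the center V sits 9.1 in from both sides at V = (-52.80, 38.00). That places the tangent points at K = (-61.90, 38.00) on UK and Q = (-52.80, 47.10) on QB. Then |MK| = |K − M| = 72.63.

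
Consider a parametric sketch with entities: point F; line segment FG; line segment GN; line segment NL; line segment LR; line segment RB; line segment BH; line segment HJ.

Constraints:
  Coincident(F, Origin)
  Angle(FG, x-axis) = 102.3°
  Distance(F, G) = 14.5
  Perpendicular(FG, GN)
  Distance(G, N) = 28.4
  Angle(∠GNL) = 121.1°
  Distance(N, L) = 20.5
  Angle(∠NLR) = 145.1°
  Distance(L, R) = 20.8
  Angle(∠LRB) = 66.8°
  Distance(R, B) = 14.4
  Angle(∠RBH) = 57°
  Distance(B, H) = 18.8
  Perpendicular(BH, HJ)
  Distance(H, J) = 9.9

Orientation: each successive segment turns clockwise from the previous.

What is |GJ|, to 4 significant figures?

55.45

∠RBH = 57.0° gives BH at 42.30° from the x-axis; with |BH| = 18.8, H = (41.80, 1.058). BH ⟂ HJ, so HJ runs at -47.70°; with |HJ| = 9.9, J = (48.46, -6.265). Then |GJ| = |J − G| = 55.45.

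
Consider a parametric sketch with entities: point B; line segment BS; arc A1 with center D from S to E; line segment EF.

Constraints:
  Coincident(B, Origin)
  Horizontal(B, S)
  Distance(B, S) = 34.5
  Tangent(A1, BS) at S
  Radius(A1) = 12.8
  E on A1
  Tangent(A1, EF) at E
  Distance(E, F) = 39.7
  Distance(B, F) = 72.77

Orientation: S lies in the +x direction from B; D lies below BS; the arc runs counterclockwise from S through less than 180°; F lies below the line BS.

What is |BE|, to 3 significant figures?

33.2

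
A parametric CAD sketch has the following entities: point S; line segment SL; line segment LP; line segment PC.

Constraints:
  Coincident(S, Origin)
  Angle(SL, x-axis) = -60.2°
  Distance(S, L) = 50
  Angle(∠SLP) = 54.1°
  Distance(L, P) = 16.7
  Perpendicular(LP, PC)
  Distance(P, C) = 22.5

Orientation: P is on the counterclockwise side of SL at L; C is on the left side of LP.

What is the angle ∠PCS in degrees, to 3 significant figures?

145°

S is at the origin; SL runs at -60.2° with length 50.0, so L = 50.0·(cos -60.2°, sin -60.2°) = (24.8, -43.4). ∠SLP = 54.1°, so LP runs at -60.2° + (180° − 54.1°) = 65.7° from the x-axis; with |LP| = 16.7, P = L + 16.7·(cos 65.7°, sin 65.7°) = (31.7, -28.2). The perpendicularity gives PC at right angles to LP; with |PC| = 22.5 on the left of LP, C = P + 22.5·(-0.911, 0.412) = (11.2, -18.9). Then cos ∠PCS = CP·CS / (|CP||CS|), giving 145°.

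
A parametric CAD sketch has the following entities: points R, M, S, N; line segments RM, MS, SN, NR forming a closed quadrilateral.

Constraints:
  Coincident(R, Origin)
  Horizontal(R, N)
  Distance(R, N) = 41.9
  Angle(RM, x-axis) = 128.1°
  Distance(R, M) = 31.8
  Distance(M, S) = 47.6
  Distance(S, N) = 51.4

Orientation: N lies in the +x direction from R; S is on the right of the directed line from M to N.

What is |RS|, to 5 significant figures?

21.044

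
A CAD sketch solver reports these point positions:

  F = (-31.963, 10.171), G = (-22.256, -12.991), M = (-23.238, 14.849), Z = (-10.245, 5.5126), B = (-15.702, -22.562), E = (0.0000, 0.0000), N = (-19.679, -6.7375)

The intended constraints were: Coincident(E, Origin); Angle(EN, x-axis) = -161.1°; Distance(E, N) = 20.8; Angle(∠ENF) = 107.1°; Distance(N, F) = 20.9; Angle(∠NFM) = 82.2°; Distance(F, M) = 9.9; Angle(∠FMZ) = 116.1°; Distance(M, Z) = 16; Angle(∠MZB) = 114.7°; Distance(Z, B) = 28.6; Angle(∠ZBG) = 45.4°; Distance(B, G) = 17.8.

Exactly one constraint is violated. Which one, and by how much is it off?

Distance(B, G) = 17.8 — off by 6.20.

E = (0.00, 0.00) ✓; EN at -161.1° ✓; |EN| = 20.80 ✓; ∠ENF = 107.1° ✓; |NF| = 20.90 ✓; ∠NFM = 82.20° ✓; |FM| = 9.900 ✓; ∠FMZ = 116.1° ✓; |MZ| = 16.00 ✓; ∠MZB = 114.7° ✓; |ZB| = 28.60 ✓; ∠ZBG = 45.40° ✓; |BG| = 11.60 ✗.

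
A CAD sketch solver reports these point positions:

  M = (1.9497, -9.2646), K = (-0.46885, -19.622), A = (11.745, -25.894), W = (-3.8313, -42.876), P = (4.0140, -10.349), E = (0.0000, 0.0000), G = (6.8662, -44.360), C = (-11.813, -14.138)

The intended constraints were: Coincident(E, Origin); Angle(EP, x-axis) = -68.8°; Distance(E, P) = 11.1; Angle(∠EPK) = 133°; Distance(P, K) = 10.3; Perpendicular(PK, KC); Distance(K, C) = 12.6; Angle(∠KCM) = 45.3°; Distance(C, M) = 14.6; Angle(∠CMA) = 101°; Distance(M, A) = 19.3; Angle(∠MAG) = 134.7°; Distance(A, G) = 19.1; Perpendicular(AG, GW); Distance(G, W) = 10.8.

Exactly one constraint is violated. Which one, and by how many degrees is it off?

Perpendicular(AG, GW) — off by 6.90°.

E = (0.00, 0.00) ✓; EP at -68.80° ✓; |EP| = 11.10 ✓; ∠EPK = 133.0° ✓; |PK| = 10.30 ✓; ∠(PK, KC) = 90.00° ✓; |KC| = 12.60 ✓; ∠KCM = 45.30° ✓; |CM| = 14.60 ✓; ∠CMA = 101.0° ✓; |MA| = 19.30 ✓; ∠MAG = 134.7° ✓; |AG| = 19.10 ✓; ∠(AG, GW) = 83.10° ✗; |GW| = 10.80 ✓.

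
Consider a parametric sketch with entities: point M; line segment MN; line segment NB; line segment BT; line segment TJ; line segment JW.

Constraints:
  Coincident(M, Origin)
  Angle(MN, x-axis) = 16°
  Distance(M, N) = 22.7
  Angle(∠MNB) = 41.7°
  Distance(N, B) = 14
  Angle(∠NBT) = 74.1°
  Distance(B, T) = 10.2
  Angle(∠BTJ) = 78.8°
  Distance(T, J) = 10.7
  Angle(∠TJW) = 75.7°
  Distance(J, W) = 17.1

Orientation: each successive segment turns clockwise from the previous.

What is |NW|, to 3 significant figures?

15.2

∠BTJ = 78.8° gives TJ at 30.6° from the x-axis; with |TJ| = 10.7, J = (16.8, 7.47). ∠TJW = 75.7° gives JW at -73.7° from the x-axis; with |JW| = 17.1, W = (21.6, -8.94). Then |NW| = |W − N| = 15.2.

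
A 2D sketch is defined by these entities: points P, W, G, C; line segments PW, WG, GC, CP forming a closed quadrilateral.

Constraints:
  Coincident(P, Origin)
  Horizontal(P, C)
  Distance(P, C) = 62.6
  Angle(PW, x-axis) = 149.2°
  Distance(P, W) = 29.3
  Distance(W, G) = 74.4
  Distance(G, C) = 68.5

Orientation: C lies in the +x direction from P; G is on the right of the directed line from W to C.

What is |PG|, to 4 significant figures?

50.25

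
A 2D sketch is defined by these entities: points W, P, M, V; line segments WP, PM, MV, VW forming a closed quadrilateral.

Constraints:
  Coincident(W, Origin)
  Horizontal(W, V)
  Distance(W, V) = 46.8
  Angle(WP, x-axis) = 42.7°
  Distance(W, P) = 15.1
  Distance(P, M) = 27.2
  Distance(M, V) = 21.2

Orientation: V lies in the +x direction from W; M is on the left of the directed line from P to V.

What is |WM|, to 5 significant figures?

41.421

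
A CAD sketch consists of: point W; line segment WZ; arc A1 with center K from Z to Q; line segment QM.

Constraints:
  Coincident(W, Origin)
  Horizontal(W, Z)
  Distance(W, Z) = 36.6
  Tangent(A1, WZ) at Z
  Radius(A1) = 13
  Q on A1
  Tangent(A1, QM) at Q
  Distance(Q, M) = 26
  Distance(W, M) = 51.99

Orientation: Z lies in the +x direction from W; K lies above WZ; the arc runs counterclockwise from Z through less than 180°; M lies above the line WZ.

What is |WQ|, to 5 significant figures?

51.379

Checks: |KQ| = 13.00 ✓; ∠(KQ, QM) = 90.00° ✓; |QM| = 26.00 ✓; |WM| = 51.99 ✓.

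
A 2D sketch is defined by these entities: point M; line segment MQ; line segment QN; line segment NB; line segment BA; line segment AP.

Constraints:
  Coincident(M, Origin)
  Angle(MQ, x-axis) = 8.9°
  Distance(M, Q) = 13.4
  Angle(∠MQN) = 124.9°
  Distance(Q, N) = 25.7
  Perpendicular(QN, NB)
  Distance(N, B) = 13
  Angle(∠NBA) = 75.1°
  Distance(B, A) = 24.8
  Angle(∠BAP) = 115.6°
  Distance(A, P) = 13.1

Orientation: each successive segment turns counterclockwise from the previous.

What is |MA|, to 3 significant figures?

10.4

M is at the origin; MQ runs at 8.9° with length 13.4, so Q = (13.2, 2.07). ∠MQN = 124.9° gives QN at 64.0° from the x-axis; with |QN| = 25.7, N = (24.5, 25.2). QN is perpendicular to NB, so NB runs at 154°; with |NB| = 13.0, B = (12.8, 30.9). ∠NBA = 75.1° gives BA at -101° from the x-axis; with |BA| = 24.8, A = (8.05, 6.53). Then |MA| = |A − M| = 10.4.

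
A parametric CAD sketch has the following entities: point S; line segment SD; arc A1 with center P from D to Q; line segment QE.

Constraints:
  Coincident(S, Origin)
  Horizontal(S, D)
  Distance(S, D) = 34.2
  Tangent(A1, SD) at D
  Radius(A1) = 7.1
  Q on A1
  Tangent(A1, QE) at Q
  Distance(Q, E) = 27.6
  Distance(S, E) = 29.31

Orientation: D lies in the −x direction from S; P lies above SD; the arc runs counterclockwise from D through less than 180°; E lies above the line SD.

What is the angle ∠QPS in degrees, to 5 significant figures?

21.678°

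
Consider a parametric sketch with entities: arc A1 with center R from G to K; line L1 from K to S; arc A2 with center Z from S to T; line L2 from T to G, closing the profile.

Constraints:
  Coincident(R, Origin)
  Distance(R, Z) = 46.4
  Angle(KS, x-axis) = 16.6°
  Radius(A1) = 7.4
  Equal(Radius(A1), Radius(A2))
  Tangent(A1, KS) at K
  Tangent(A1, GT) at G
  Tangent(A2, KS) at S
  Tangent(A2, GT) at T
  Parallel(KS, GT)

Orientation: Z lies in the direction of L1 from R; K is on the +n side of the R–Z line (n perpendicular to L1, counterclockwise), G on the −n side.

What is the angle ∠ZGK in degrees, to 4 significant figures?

80.94°

The slot axis is L1's direction at 16.6°, so u = (cos 16.6°, sin 16.6°) = (0.9583, 0.2857) and n = (−sin 16.6°, cos 16.6°) = (-0.2857, 0.9583). R is at the origin and Z lies 46.4 along u from R, so Z = 46.4·u = (44.47, 13.26). Tangency of A1 to both parallel lines with radius 7.4 puts K and G at R ± 7.4·n: K = (-2.114, 7.092), G = (2.114, -7.092). Then cos ∠ZGK = GZ·GK / (|GZ||GK|), giving 80.94°.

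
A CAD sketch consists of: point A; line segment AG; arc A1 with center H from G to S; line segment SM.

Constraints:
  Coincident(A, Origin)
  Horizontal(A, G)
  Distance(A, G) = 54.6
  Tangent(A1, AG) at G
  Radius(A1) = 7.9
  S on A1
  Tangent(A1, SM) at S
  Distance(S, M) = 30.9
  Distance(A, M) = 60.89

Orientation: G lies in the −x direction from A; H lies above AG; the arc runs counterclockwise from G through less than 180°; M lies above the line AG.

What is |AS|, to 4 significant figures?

47.37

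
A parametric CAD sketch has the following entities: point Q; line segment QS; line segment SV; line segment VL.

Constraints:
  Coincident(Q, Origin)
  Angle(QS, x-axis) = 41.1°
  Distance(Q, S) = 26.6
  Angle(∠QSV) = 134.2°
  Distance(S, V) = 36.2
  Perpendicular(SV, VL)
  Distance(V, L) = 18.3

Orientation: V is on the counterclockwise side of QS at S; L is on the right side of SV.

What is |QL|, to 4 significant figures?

66.28

Q is at the origin; QS runs at 41.1° with length 26.6, so S = 26.6·(cos 41.1°, sin 41.1°) = (20.04, 17.49). ∠QSV = 134.2°, so SV runs at 41.1° + (180° − 134.2°) = 86.90° from the x-axis; with |SV| = 36.2, V = S + 36.2·(cos 86.90°, sin 86.90°) = (22.00, 53.63). SV is perpendicular to VL; with |VL| = 18.3 on the right of SV, L = V + 18.3·(0.9985, -0.05408) = (40.28, 52.64). Then |QL| = |L − Q| = 66.28.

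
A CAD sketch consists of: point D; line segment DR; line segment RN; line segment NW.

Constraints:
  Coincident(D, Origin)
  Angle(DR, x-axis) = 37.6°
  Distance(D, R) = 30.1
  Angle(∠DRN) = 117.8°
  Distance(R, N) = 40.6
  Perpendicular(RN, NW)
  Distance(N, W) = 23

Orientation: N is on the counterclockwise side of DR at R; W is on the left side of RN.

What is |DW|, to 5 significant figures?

54.758

D is at the origin; DR runs at 37.6° with length 30.1, so R = 30.1·(cos 37.6°, sin 37.6°) = (23.848, 18.365). ∠DRN = 117.8°, so RN runs at 37.6° + (180° − 117.8°) = 99.800° from the x-axis; with |RN| = 40.6, N = R + 40.6·(cos 99.800°, sin 99.800°) = (16.937, 58.373). RN ⟂ NW; with |NW| = 23.0 on the left of RN, W = N + 23.0·(-0.98541, -0.17021) = (-5.7270, 54.458). Then |DW| = |W − D| = 54.758.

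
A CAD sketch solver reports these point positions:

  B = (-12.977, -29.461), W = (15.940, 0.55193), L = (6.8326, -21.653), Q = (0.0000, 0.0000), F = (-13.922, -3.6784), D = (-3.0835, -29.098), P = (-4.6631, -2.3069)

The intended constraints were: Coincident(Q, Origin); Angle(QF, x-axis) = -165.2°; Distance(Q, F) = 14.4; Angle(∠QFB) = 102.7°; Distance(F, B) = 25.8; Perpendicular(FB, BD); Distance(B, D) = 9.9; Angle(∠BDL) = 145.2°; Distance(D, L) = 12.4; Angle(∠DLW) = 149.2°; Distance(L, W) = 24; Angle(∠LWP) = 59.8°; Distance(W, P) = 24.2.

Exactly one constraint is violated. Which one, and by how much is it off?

Distance(W, P) = 24.2 — off by 3.40.

Q = (0.00, 0.00) ✓; QF at -165.2° ✓; |QF| = 14.40 ✓; ∠QFB = 102.7° ✓; |FB| = 25.80 ✓; ∠(FB, BD) = 90.00° ✓; |BD| = 9.900 ✓; ∠BDL = 145.2° ✓; |DL| = 12.40 ✓; ∠DLW = 149.2° ✓; |LW| = 24.00 ✓; ∠LWP = 59.80° ✓; |WP| = 20.80 ✗.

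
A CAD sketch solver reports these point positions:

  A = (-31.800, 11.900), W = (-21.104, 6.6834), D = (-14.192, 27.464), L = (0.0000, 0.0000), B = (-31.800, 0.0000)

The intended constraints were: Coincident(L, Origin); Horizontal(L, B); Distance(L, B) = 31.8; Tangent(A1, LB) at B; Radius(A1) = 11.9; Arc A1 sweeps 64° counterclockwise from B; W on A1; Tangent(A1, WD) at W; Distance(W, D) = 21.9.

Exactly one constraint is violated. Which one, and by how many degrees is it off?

Tangent(A1, WD) at W — off by 7.60°.

L = (0.00, 0.00) ✓; L.y = 0.00, B.y = 0.00 ✓; |LB| = 31.80 ✓; ∠(AB, BL) = 90.00° ✓; |AB| = 11.90 ✓; bearing(A→W) − bearing(A→B) = 64.00° ✓; |AW| = 11.90 ✓; ∠(AW, WD) = 82.40° ✗; |WD| = 21.90 ✓.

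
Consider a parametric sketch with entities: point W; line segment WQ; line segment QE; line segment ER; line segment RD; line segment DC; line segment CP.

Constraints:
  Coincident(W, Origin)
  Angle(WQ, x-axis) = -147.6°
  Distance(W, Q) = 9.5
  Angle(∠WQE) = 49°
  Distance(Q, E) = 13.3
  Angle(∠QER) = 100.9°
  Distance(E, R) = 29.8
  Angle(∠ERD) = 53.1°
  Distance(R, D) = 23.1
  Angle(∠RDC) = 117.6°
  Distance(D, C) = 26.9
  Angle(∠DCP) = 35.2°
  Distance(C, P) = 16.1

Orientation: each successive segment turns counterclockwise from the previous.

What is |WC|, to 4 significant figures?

17.33

W is at the origin; WQ runs at -147.6° with length 9.5, so Q = (-8.021, -5.090). ∠WQE = 49.0° gives QE at -16.60° from the x-axis; with |QE| = 13.3, E = (4.725, -8.890). ∠QER = 100.9° gives ER at 62.50° from the x-axis; with |ER| = 29.8, R = (18.48, 17.54). ∠ERD = 53.1° gives RD at -170.6° from the x-axis; with |RD| = 23.1, D = (-4.305, 13.77). ∠RDC = 117.6° gives DC at -108.2° from the x-axis; with |DC| = 26.9, C = (-12.71, -11.78). Then |WC| = |C − W| = 17.33.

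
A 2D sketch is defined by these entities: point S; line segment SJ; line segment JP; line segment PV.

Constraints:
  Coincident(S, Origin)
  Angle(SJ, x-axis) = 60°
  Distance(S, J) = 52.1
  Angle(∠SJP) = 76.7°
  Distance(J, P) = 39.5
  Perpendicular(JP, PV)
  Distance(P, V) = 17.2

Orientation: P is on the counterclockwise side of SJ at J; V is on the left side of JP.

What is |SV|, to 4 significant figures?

43.35

S is at the origin; SJ runs at 60.0° with length 52.1, so J = 52.1·(cos 60.0°, sin 60.0°) = (26.05, 45.12). ∠SJP = 76.7°, so JP runs at 60.0° + (180° − 76.7°) = 163.3° from the x-axis; with |JP| = 39.5, P = J + 39.5·(cos 163.3°, sin 163.3°) = (-11.78, 56.47). JP ⟂ PV; with |PV| = 17.2 on the left of JP, V = P + 17.2·(-0.2874, -0.9578) = (-16.73, 40.00). Then |SV| = |V − S| = 43.35.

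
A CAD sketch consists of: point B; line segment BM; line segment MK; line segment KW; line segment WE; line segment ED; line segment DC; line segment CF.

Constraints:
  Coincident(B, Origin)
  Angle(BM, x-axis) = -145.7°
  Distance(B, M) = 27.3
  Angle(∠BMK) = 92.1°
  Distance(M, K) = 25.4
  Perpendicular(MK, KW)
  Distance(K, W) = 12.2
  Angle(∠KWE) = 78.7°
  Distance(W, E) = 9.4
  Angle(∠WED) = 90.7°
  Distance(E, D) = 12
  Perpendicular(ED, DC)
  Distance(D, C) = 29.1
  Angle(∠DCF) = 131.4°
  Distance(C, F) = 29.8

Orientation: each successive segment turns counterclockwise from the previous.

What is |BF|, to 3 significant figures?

63.3

B is at the origin; BM runs at -145.7° with length 27.3, so M = (-22.6, -15.4). ∠BMK = 92.1° gives MK at -57.8° from the x-axis; with |MK| = 25.4, K = (-9.02, -36.9). The perpendicularity gives KW at right angles to MK, so KW runs at 32.2°; with |KW| = 12.2, W = (1.31, -30.4). ∠KWE = 78.7° gives WE at 134° from the x-axis; with |WE| = 9.4, E = (-5.16, -23.6). ∠WED = 90.7° gives ED at -137° from the x-axis; with |ED| = 12.0, D = (-14.0, -31.7). The perpendicularity gives DC at right angles to ED, so DC runs at -47.2°; with |DC| = 29.1, C = (5.80, -53.1). ∠DCF = 131.4° gives CF at 1.40° from the x-axis; with |CF| = 29.8, F = (35.6, -52.3). Then |BF| = |F − B| = 63.3.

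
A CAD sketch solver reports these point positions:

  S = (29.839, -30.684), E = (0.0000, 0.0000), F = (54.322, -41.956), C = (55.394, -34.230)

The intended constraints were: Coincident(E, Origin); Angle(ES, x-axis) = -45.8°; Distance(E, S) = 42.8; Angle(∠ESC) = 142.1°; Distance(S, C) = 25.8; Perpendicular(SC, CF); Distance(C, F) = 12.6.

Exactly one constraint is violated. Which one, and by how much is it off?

Distance(C, F) = 12.6 — off by 4.80.

E = (0.00, 0.00) ✓; ES at -45.80° ✓; |ES| = 42.80 ✓; ∠ESC = 142.1° ✓; |SC| = 25.80 ✓; ∠(SC, CF) = 90.00° ✓; |CF| = 7.800 ✗.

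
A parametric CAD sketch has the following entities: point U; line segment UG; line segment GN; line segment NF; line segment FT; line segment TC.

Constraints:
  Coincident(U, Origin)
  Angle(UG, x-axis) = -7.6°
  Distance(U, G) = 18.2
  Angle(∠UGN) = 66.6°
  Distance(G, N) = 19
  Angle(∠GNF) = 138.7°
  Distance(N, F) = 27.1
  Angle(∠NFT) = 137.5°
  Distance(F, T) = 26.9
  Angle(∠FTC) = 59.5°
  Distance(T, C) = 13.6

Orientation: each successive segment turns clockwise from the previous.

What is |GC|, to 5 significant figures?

49.150

U is at the origin; UG runs at -7.6° with length 18.2, so G = (18.040, -2.4071). ∠UGN = 66.6° gives GN at -121.00° from the x-axis; with |GN| = 19.0, N = (8.2544, -18.693). ∠GNF = 138.7° gives NF at -162.30° from the x-axis; with |NF| = 27.1, F = (-17.563, -26.933). ∠NFT = 137.5° gives FT at 155.20° from the x-axis; with |FT| = 26.9, T = (-41.982, -15.649). ∠FTC = 59.5° gives TC at 34.700° from the x-axis; with |TC| = 13.6, C = (-30.801, -7.9071). Then |GC| = |C − G| = 49.150.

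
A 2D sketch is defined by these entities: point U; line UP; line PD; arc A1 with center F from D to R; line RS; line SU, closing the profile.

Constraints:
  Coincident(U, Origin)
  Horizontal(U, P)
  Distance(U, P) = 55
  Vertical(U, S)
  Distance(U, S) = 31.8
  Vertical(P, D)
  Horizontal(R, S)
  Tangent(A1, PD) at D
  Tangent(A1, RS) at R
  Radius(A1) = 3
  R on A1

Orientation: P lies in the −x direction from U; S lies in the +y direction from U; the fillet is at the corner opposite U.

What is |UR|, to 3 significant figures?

61.0

The virtual corner opposite U is at (-55.0, 31.8). A1 meets PD tangentially, so FD is at right angles to PD and the tangent condition forces FR to be normal to RS, with radius 3.0, so the center F sits 3.0 in from both sides at F = (-52.0, 28.8). That places the tangent points at D = (-55.0, 28.8) on PD and R = (-52.0, 31.8) on RS. Then |UR| = |R − U| = 61.0.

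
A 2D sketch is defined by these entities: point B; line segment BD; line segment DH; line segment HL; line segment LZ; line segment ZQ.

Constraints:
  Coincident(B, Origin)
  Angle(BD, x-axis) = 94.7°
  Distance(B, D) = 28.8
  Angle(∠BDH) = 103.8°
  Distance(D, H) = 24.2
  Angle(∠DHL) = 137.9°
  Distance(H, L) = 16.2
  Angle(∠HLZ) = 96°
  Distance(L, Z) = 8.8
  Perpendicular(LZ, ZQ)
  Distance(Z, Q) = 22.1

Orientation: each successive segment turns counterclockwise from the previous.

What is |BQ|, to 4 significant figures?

30.53

B is at the origin; BD runs at 94.7° with length 28.8, so D = (-2.360, 28.70). ∠BDH = 103.8° gives DH at 170.9° from the x-axis; with |DH| = 24.2, H = (-26.26, 32.53). ∠DHL = 137.9° gives HL at -147.0° from the x-axis; with |HL| = 16.2, L = (-39.84, 23.71). ∠HLZ = 96.0° gives LZ at -63.00° from the x-axis; with |LZ| = 8.8, Z = (-35.85, 15.87). LZ ⟂ ZQ, so ZQ runs at 27.00°; with |ZQ| = 22.1, Q = (-16.16, 25.90). Then |BQ| = |Q − B| = 30.53.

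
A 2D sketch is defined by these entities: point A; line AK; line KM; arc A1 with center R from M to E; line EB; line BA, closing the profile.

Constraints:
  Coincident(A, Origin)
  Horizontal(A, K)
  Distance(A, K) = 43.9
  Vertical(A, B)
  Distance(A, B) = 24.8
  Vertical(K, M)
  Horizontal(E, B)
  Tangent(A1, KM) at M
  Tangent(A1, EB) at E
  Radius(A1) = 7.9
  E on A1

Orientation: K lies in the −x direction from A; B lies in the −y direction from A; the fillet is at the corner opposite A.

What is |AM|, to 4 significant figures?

47.04

The virtual corner opposite A is at (-43.90, -24.80). Tangency of A1 to KM means the radius RM is perpendicular to KM and since A1 is tangent to EB there, RE ⟂ EB, with radius 7.9, so the center R sits 7.9 in from both sides at R = (-36.00, -16.90). That places the tangent points at M = (-43.90, -16.90) on KM and E = (-36.00, -24.80) on EB. Then |AM| = |M − A| = 47.04.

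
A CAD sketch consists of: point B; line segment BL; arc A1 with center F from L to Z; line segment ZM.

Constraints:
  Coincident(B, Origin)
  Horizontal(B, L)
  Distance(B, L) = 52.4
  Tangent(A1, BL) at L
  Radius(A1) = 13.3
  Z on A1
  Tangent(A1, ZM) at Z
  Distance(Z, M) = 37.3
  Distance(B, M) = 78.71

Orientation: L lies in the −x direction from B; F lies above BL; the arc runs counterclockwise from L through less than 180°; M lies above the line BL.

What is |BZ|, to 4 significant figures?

45.27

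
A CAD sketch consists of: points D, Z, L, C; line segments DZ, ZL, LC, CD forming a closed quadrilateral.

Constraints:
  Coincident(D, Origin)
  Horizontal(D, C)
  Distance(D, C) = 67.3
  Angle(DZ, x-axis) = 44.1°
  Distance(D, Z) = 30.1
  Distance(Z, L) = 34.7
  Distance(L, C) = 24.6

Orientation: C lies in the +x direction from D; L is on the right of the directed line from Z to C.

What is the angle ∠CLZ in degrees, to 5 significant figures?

114.82°

Checks: |ZL| = 34.70 ✓; |LC| = 24.60 ✓.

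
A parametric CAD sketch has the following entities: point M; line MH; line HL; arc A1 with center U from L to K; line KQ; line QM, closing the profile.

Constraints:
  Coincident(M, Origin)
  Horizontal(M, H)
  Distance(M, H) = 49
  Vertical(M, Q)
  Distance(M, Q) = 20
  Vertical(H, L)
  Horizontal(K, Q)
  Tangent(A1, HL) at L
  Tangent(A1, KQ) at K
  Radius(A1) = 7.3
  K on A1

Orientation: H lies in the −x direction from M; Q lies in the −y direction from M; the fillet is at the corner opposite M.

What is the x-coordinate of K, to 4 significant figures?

-41.70

M is at the origin; M and H share the same y with |MH| = 49.0 and H on the −x side, so H = (-49.00, 0.000). M and Q share the same x with |MQ| = 20.0 and Q on the −y side, so Q = (0.000, -20.00). The virtual corner opposite M is at (-49.00, -20.00). The tangent condition forces UL to be normal to HL and A1 meets KQ tangentially, so UK is at right angles to KQ, with radius 7.3, so the center U sits 7.3 in from both sides at U = (-41.70, -12.70). That places the tangent points at L = (-49.00, -12.70) on HL and K = (-41.70, -20.00) on KQ. So K.x = -41.70.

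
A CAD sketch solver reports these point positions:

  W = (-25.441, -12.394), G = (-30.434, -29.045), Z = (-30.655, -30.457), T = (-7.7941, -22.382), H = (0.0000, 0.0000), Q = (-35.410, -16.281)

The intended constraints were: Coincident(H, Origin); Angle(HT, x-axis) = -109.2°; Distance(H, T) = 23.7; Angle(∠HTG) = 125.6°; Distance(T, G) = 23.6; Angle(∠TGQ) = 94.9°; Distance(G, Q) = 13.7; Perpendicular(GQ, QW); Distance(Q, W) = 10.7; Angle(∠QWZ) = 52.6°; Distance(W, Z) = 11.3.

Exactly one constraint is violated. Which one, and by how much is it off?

Distance(W, Z) = 11.3 — off by 7.50.

H = (0.00, 0.00) ✓; HT at -109.2° ✓; |HT| = 23.70 ✓; ∠HTG = 125.6° ✓; |TG| = 23.60 ✓; ∠TGQ = 94.90° ✓; |GQ| = 13.70 ✓; ∠(GQ, QW) = 90.00° ✓; |QW| = 10.70 ✓; ∠QWZ = 52.60° ✓; |WZ| = 18.80 ✗.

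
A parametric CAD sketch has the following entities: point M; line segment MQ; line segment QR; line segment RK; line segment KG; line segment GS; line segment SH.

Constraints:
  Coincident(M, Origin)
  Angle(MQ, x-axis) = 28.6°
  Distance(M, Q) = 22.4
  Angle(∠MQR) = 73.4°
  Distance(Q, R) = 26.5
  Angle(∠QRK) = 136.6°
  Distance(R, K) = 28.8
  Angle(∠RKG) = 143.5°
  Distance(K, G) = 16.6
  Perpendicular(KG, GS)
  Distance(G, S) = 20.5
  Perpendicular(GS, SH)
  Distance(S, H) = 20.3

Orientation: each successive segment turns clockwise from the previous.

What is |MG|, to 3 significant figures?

46.3

M is at the origin; MQ runs at 28.6° with length 22.4, so Q = (19.7, 10.7). ∠MQR = 73.4° gives QR at -78.0° from the x-axis; with |QR| = 26.5, R = (25.2, -15.2). ∠QRK = 136.6° gives RK at -121° from the x-axis; with |RK| = 28.8, K = (10.2, -39.8). ∠RKG = 143.5° gives KG at -158° from the x-axis; with |KG| = 16.6, G = (-5.21, -46.0). Then |MG| = |G − M| = 46.3.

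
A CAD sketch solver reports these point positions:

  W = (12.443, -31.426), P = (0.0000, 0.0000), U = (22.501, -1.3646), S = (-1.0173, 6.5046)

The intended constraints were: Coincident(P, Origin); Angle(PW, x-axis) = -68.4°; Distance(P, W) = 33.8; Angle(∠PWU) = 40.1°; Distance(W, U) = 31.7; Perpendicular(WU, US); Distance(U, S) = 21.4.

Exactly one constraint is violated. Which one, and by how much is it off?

Distance(U, S) = 21.4 — off by 3.40.

P = (0.00, 0.00) ✓; PW at -68.40° ✓; |PW| = 33.80 ✓; ∠PWU = 40.10° ✓; |WU| = 31.70 ✓; ∠(WU, US) = 90.00° ✓; |US| = 24.80 ✗.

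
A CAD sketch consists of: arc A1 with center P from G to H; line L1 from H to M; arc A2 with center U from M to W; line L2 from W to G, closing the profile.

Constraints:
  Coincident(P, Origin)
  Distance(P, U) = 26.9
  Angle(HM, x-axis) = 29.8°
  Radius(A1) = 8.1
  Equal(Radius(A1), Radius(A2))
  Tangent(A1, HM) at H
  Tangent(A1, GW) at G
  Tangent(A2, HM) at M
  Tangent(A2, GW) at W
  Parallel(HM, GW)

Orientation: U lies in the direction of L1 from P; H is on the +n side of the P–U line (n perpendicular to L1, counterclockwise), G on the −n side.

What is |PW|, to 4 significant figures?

28.09

The slot axis is L1's direction at 29.8°, so u = (cos 29.8°, sin 29.8°) = (0.8678, 0.4970) and n = (−sin 29.8°, cos 29.8°) = (-0.4970, 0.8678). P is at the origin and U lies 26.9 along u from P, so U = 26.9·u = (23.34, 13.37). Tangency of A1 to both parallel lines with radius 8.1 puts H and G at P ± 8.1·n: H = (-4.025, 7.029), G = (4.025, -7.029). Equal radii place M and W the same way about U: M = U + 8.1·n = (19.32, 20.40), W = U − 8.1·n = (27.37, 6.340). Then |PW| = |W − P| = 28.09.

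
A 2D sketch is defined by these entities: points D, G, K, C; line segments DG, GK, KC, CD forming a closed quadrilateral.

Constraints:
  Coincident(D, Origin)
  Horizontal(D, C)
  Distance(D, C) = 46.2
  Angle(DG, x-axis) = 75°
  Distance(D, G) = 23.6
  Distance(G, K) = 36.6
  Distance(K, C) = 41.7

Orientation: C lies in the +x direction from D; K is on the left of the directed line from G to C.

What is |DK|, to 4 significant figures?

55.76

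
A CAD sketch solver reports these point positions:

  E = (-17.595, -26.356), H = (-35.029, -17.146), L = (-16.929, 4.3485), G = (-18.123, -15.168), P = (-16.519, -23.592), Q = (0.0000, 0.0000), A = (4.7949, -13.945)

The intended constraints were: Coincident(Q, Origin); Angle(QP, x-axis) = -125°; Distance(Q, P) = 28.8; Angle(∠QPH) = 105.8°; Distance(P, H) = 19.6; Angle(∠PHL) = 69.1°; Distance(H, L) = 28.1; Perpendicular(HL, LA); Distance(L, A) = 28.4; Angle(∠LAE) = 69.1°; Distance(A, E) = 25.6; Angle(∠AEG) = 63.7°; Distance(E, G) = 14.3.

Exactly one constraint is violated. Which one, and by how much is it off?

Distance(E, G) = 14.3 — off by 3.10.

Q = (0.00, 0.00) ✓; QP at -125.0° ✓; |QP| = 28.80 ✓; ∠QPH = 105.8° ✓; |PH| = 19.60 ✓; ∠PHL = 69.10° ✓; |HL| = 28.10 ✓; ∠(HL, LA) = 90.00° ✓; |LA| = 28.40 ✓; ∠LAE = 69.10° ✓; |AE| = 25.60 ✓; ∠AEG = 63.70° ✓; |EG| = 11.20 ✗.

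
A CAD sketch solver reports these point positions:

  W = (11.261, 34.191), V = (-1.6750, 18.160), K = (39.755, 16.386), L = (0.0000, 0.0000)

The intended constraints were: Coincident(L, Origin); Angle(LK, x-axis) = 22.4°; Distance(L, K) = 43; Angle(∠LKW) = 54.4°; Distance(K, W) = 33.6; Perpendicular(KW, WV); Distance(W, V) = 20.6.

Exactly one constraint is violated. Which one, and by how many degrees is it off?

Perpendicular(KW, WV) — off by 6.90°.

L = (0.00, 0.00) ✓; LK at 22.40° ✓; |LK| = 43.00 ✓; ∠LKW = 54.40° ✓; |KW| = 33.60 ✓; ∠(KW, WV) = 83.10° ✗; |WV| = 20.60 ✓.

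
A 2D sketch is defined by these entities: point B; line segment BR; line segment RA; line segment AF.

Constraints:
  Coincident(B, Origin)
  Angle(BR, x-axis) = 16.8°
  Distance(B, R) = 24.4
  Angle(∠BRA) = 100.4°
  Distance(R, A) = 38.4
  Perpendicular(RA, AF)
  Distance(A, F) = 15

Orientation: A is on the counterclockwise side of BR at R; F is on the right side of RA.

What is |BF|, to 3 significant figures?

57.9

B is at the origin; BR runs at 16.8° with length 24.4, so R = 24.4·(cos 16.8°, sin 16.8°) = (23.4, 7.05). ∠BRA = 100.4°, so RA runs at 16.8° + (180° − 100.4°) = 96.4° from the x-axis; with |RA| = 38.4, A = R + 38.4·(cos 96.4°, sin 96.4°) = (19.1, 45.2). RA is perpendicular to AF; with |AF| = 15.0 on the right of RA, F = A + 15.0·(0.994, 0.111) = (34.0, 46.9). Then |BF| = |F − B| = 57.9.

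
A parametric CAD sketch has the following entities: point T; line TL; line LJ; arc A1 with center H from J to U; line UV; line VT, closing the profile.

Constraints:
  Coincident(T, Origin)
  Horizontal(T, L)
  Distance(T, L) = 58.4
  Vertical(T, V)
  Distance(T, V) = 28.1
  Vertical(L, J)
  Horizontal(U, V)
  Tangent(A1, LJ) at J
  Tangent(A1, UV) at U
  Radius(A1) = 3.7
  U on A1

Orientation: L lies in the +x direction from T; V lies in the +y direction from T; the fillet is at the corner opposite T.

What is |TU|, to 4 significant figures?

61.50

T is at the origin; TL is horizontal with |TL| = 58.4 and L on the +x side, so L = (58.40, 0.000). T and V share the same x with |TV| = 28.1 and V on the +y side, so V = (0.000, 28.10). The virtual corner opposite T is at (58.40, 28.10). Since A1 is tangent to LJ there, HJ ⟂ LJ and the tangent condition forces HU to be normal to UV, with radius 3.7, so the center H sits 3.7 in from both sides at H = (54.70, 24.40). That places the tangent points at J = (58.40, 24.40) on LJ and U = (54.70, 28.10) on UV. Then |TU| = |U − T| = 61.50.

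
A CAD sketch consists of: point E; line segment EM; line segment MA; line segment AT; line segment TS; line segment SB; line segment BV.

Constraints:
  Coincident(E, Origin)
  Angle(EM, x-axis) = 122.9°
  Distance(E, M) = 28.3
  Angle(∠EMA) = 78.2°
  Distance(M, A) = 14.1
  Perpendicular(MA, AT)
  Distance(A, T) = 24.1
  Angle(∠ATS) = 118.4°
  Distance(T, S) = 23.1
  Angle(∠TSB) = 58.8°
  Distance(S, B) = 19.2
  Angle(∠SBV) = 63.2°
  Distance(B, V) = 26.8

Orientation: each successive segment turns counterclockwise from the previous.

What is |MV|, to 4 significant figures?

34.27

E is at the origin; EM runs at 122.9° with length 28.3, so M = (-15.37, 23.76). ∠EMA = 78.2° gives MA at -135.3° from the x-axis; with |MA| = 14.1, A = (-25.39, 13.84). The perpendicularity gives AT at right angles to MA, so AT runs at -45.30°; with |AT| = 24.1, T = (-8.442, -3.287). ∠ATS = 118.4° gives TS at 16.30° from the x-axis; with |TS| = 23.1, S = (13.73, 3.197). ∠TSB = 58.8° gives SB at 137.5° from the x-axis; with |SB| = 19.2, B = (-0.4265, 16.17). ∠SBV = 63.2° gives BV at -105.7° from the x-axis; with |BV| = 26.8, V = (-7.679, -9.632). Then |MV| = |V − M| = 34.27.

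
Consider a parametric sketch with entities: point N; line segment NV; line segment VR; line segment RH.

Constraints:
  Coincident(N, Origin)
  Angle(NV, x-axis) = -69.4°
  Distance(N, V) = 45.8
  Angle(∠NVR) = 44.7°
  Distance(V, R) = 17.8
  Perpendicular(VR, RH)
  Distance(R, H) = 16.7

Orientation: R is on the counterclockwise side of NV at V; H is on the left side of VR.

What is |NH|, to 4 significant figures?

21.41

∠NVR = 44.7°, so VR runs at -69.4° + (180° − 44.7°) = 65.90° from the x-axis; with |VR| = 17.8, R = V + 17.8·(cos 65.90°, sin 65.90°) = (23.38, -26.62). The perpendicularity gives RH at right angles to VR; with |RH| = 16.7 on the left of VR, H = R + 16.7·(-0.9128, 0.4083) = (8.138, -19.80). Then |NH| = |H − N| = 21.41.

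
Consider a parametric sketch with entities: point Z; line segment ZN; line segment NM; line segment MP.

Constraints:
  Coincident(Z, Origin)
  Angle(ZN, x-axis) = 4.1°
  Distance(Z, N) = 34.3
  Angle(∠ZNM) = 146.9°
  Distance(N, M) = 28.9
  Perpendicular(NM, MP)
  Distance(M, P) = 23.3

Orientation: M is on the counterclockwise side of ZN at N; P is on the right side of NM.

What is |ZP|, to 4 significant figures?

71.33

Z is at the origin; ZN runs at 4.1° with length 34.3, so N = 34.3·(cos 4.1°, sin 4.1°) = (34.21, 2.452). ∠ZNM = 146.9°, so NM runs at 4.1° + (180° − 146.9°) = 37.20° from the x-axis; with |NM| = 28.9, M = N + 28.9·(cos 37.20°, sin 37.20°) = (57.23, 19.93). The perpendicularity gives MP at right angles to NM; with |MP| = 23.3 on the right of NM, P = M + 23.3·(0.6046, -0.7965) = (71.32, 1.366). Then |ZP| = |P − Z| = 71.33.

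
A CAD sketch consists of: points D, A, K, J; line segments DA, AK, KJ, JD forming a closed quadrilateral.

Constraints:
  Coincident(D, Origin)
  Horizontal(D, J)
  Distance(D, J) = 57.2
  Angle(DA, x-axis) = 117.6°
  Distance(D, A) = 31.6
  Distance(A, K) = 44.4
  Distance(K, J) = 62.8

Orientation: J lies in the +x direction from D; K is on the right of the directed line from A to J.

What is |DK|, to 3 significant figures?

15.5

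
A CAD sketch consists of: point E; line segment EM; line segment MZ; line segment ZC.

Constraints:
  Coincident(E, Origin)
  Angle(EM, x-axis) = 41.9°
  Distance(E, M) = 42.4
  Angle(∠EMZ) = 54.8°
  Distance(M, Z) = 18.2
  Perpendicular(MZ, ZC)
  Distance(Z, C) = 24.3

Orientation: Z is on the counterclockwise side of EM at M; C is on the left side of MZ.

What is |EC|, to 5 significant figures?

12.083

E is at the origin; EM runs at 41.9° with length 42.4, so M = 42.4·(cos 41.9°, sin 41.9°) = (31.559, 28.316). ∠EMZ = 54.8°, so MZ runs at 41.9° + (180° − 54.8°) = 167.10° from the x-axis; with |MZ| = 18.2, Z = M + 18.2·(cos 167.10°, sin 167.10°) = (13.818, 32.379). MZ is perpendicular to ZC; with |ZC| = 24.3 on the left of MZ, C = Z + 24.3·(-0.22325, -0.97476) = (8.3932, 8.6926). Then |EC| = |C − E| = 12.083.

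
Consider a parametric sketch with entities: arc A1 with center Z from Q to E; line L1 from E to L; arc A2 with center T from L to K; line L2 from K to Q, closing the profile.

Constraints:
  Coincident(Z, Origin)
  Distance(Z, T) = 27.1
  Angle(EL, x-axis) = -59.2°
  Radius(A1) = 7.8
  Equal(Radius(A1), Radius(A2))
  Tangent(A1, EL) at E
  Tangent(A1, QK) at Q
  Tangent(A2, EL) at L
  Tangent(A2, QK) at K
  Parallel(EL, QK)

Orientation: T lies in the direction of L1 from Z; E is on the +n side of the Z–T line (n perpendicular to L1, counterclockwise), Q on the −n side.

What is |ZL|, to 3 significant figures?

28.2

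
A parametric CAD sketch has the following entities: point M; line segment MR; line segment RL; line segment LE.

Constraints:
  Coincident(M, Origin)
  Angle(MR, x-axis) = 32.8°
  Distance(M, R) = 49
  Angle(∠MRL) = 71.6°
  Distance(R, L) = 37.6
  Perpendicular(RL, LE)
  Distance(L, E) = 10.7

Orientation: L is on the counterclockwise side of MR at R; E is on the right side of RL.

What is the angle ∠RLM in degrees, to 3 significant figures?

64.5°

M is at the origin; MR runs at 32.8° with length 49.0, so R = 49.0·(cos 32.8°, sin 32.8°) = (41.2, 26.5). ∠MRL = 71.6°, so RL runs at 32.8° + (180° − 71.6°) = 141° from the x-axis; with |RL| = 37.6, L = R + 37.6·(cos 141°, sin 141°) = (11.9, 50.1). Then cos ∠RLM = LR·LM / (|LR||LM|), giving 64.5°.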